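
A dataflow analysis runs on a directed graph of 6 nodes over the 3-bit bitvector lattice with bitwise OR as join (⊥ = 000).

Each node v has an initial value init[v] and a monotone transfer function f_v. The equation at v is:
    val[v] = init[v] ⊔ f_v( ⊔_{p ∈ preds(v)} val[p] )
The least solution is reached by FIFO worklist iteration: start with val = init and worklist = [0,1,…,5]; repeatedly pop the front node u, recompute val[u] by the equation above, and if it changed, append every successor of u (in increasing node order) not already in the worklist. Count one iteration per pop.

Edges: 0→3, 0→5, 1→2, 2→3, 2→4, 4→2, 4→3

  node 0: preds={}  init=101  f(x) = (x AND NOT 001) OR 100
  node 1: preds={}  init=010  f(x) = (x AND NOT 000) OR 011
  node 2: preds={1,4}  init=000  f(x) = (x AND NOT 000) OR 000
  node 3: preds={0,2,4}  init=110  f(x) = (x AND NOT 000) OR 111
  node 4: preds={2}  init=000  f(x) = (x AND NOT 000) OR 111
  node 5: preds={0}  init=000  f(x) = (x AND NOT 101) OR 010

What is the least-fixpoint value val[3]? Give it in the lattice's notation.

111

Iteration log — 9 steps:
  step 1. node 0  ⊔preds=000  new=101  stable
  step 2. node 1  ⊔preds=000  new=011  old=010  +wl: 
  step 3. node 2  ⊔preds=011  new=011  old=000  +wl: 
  step 4. node 3  ⊔preds=111  new=111  old=110  +wl: 
  step 5. node 4  ⊔preds=011  new=111  old=000  +wl: 2,3
  step 6. node 5  ⊔preds=101  new=010  old=000  +wl: 
  step 7. node 2  ⊔preds=111  new=111  old=011  +wl: 4
  step 8. node 3  ⊔preds=111  new=111  stable
  step 9. node 4  ⊔preds=111  new=111  stable

Least fixpoint reached:
  node 0: 101
  node 1: 011
  node 2: 111
  node 3: 111
  node 4: 111
  node 5: 010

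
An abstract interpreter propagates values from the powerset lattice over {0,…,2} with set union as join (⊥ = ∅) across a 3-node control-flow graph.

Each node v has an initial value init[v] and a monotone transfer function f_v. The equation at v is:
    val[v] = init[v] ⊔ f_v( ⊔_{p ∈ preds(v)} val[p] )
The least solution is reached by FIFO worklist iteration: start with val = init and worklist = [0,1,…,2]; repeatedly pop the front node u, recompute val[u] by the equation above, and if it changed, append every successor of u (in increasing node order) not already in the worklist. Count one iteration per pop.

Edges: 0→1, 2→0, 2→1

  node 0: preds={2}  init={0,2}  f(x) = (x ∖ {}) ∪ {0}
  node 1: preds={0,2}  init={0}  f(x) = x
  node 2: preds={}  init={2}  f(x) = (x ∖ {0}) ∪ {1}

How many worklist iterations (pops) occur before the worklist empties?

5

Trace (5 dequeues):
  [1] u=0 | in {2} | out {0,2} | ==
  [2] u=1 | in {0,2} | out {0,2} | prev {0} | push {}
  [3] u=2 | in {} | out {1,2} | prev {2} | push {0,1}
  [4] u=0 | in {1,2} | out {0,1,2} | prev {0,2} | push {}
  [5] u=1 | in {0,1,2} | out {0,1,2} | prev {0,2} | push {}

Converged values:
  [0] {0,1,2}
  [1] {0,1,2}
  [2] {1,2}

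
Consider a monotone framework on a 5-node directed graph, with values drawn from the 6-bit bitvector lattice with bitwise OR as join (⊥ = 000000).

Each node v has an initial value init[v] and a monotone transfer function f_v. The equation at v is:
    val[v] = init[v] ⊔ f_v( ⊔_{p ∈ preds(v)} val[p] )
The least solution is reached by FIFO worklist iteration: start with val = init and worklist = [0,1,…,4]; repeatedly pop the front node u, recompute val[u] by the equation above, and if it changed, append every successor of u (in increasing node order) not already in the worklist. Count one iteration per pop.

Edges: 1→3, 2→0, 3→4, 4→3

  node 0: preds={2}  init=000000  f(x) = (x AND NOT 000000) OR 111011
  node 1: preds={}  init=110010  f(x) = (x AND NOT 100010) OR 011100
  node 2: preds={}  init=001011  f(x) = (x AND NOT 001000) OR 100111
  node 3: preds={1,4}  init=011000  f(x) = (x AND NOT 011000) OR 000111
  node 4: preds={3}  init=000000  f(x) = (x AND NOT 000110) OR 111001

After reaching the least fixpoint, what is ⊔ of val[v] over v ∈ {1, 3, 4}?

111111

Worklist (7 pops):
  #1 pop 0: in=001011 → 111011 (was 000000); enqueue []
  #2 pop 1: in=000000 → 111110 (was 110010); enqueue []
  #3 pop 2: in=000000 → 101111 (was 001011); enqueue [0]
  #4 pop 3: in=111110 → 111111 (was 011000); enqueue []
  #5 pop 4: in=111111 → 111001 (was 000000); enqueue [3]
  #6 pop 0: in=101111 → 111111 (was 111011); enqueue []
  #7 pop 3: in=111111 → 111111 (no change)

Fixpoint:
  val[0] = 111111
  val[1] = 111110
  val[2] = 101111
  val[3] = 111111
  val[4] = 111001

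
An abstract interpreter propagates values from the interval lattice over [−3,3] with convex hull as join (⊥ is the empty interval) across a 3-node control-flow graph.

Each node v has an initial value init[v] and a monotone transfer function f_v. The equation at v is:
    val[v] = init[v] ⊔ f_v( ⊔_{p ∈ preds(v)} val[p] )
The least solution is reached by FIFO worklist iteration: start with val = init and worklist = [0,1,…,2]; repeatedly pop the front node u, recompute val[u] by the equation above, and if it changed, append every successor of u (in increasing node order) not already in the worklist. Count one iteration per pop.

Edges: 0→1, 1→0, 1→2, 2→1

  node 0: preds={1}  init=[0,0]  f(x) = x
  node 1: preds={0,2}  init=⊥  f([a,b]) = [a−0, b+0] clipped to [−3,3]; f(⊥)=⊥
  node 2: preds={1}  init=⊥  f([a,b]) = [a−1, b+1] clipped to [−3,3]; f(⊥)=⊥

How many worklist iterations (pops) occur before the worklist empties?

Iteration log — 14 steps:
  step 1. node 0  ⊔preds=⊥  new=[0,0]  stable
  step 2. node 1  ⊔preds=[0,0]  new=[0,0]  old=⊥  +wl: 0
  step 3. node 2  ⊔preds=[0,0]  new=[-1,1]  old=⊥  +wl: 1
  step 4. node 0  ⊔preds=[0,0]  new=[0,0]  stable
  step 5. node 1  ⊔preds=[-1,1]  new=[-1,1]  old=[0,0]  +wl: 0,2
  step 6. node 0  ⊔preds=[-1,1]  new=[-1,1]  old=[0,0]  +wl: 1
  step 7. node 2  ⊔preds=[-1,1]  new=[-2,2]  old=[-1,1]  +wl: 
  step 8. node 1  ⊔preds=[-2,2]  new=[-2,2]  old=[-1,1]  +wl: 0,2
  step 9. node 0  ⊔preds=[-2,2]  new=[-2,2]  old=[-1,1]  +wl: 1
  step 10. node 2  ⊔preds=[-2,2]  new=[-3,3]  old=[-2,2]  +wl: 
  step 11. node 1  ⊔preds=[-3,3]  new=[-3,3]  old=[-2,2]  +wl: 0,2
  step 12. node 0  ⊔preds=[-3,3]  new=[-3,3]  old=[-2,2]  +wl: 1
  step 13. node 2  ⊔preds=[-3,3]  new=[-3,3]  stable
  step 14. node 1  ⊔preds=[-3,3]  new=[-3,3]  stable

Least fixpoint reached:
  node 0: [-3,3]
  node 1: [-3,3]
  node 2: [-3,3]

14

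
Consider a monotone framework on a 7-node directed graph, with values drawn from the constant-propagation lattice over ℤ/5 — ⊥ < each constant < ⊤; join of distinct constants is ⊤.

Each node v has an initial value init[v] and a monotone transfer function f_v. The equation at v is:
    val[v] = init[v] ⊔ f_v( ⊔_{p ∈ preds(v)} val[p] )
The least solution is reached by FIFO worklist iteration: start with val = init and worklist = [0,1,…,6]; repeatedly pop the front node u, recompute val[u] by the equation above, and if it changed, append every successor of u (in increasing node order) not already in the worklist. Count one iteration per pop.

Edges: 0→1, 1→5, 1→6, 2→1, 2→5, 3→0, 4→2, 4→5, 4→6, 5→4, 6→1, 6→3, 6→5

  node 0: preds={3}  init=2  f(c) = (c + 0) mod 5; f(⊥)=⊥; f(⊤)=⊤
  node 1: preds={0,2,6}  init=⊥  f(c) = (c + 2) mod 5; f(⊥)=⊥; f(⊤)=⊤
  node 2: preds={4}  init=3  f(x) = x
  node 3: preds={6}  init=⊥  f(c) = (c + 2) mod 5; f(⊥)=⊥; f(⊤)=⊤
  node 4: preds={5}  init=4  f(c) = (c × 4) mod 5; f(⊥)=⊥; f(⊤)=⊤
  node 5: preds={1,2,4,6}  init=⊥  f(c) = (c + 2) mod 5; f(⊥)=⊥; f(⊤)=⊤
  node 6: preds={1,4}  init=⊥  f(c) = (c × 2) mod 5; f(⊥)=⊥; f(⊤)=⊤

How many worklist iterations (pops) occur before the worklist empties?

15

Trace (15 dequeues):
  [1] u=0 | in ⊥ | out 2 | ==
  [2] u=1 | in ⊤ | out ⊤ | prev ⊥ | push {}
  [3] u=2 | in 4 | out ⊤ | prev 3 | push {1}
  [4] u=3 | in ⊥ | out ⊥ | ==
  [5] u=4 | in ⊥ | out 4 | ==
  [6] u=5 | in ⊤ | out ⊤ | prev ⊥ | push {4}
  [7] u=6 | in ⊤ | out ⊤ | prev ⊥ | push {3,5}
  [8] u=1 | in ⊤ | out ⊤ | ==
  [9] u=4 | in ⊤ | out ⊤ | prev 4 | push {2,6}
  [10] u=3 | in ⊤ | out ⊤ | prev ⊥ | push {0}
  [11] u=5 | in ⊤ | out ⊤ | ==
  [12] u=2 | in ⊤ | out ⊤ | ==
  [13] u=6 | in ⊤ | out ⊤ | ==
  [14] u=0 | in ⊤ | out ⊤ | prev 2 | push {1}
  [15] u=1 | in ⊤ | out ⊤ | ==

Converged values:
  [0] ⊤
  [1] ⊤
  [2] ⊤
  [3] ⊤
  [4] ⊤
  [5] ⊤
  [6] ⊤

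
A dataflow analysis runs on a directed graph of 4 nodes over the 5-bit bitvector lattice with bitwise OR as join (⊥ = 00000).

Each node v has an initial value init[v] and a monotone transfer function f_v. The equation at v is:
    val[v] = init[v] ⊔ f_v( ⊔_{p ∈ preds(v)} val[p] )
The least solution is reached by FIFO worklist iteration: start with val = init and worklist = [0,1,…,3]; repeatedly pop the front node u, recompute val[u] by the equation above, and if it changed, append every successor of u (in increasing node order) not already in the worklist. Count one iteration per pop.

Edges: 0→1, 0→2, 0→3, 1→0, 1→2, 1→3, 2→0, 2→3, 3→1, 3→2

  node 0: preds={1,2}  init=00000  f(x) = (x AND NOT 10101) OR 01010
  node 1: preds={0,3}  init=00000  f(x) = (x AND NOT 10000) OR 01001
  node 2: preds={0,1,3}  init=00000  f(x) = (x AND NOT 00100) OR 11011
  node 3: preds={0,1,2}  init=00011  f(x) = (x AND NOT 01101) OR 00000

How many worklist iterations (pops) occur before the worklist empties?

Worklist (7 pops):
  #1 pop 0: in=00000 → 01010 (was 00000); enqueue []
  #2 pop 1: in=01011 → 01011 (was 00000); enqueue [0]
  #3 pop 2: in=01011 → 11011 (was 00000); enqueue []
  #4 pop 3: in=11011 → 10011 (was 00011); enqueue [1,2]
  #5 pop 0: in=11011 → 01010 (no change)
  #6 pop 1: in=11011 → 01011 (no change)
  #7 pop 2: in=11011 → 11011 (no change)

Fixpoint:
  val[0] = 01010
  val[1] = 01011
  val[2] = 11011
  val[3] = 10011

7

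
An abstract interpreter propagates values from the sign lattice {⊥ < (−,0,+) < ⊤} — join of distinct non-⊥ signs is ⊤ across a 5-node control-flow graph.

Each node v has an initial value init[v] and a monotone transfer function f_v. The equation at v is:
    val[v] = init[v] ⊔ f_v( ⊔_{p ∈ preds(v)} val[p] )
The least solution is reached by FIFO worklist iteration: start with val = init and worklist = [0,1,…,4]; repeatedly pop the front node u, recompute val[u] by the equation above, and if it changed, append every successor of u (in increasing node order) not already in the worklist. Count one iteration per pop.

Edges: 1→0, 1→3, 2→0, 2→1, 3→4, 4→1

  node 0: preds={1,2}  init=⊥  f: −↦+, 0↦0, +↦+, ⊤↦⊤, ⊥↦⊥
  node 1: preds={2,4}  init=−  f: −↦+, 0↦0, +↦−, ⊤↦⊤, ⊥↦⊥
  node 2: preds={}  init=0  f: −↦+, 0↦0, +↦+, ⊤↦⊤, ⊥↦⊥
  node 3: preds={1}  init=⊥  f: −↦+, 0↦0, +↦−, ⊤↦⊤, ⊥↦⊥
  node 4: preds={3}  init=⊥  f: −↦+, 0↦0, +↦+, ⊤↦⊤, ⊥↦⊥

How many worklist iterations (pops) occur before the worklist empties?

7

Iteration log — 7 steps:
  step 1. node 0  ⊔preds=⊤  new=⊤  old=⊥  +wl: 
  step 2. node 1  ⊔preds=0  new=⊤  old=−  +wl: 0
  step 3. node 2  ⊔preds=⊥  new=0  stable
  step 4. node 3  ⊔preds=⊤  new=⊤  old=⊥  +wl: 
  step 5. node 4  ⊔preds=⊤  new=⊤  old=⊥  +wl: 1
  step 6. node 0  ⊔preds=⊤  new=⊤  stable
  step 7. node 1  ⊔preds=⊤  new=⊤  stable

Least fixpoint reached:
  node 0: ⊤
  node 1: ⊤
  node 2: 0
  node 3: ⊤
  node 4: ⊤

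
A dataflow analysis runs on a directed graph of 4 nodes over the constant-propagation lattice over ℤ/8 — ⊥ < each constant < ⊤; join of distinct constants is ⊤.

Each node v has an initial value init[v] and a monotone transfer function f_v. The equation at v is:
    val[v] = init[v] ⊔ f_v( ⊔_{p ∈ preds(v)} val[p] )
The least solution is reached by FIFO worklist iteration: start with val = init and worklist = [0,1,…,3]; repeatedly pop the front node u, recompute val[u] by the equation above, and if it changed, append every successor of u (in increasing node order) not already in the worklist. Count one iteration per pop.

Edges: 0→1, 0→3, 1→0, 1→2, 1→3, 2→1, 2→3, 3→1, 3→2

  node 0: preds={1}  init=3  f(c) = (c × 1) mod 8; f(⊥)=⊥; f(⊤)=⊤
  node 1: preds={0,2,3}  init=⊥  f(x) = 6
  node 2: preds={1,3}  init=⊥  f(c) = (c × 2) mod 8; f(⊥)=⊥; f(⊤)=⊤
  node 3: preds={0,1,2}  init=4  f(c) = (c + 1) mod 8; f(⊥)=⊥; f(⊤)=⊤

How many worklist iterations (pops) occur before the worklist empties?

8

Iteration log — 8 steps:
  step 1. node 0  ⊔preds=⊥  new=3  stable
  step 2. node 1  ⊔preds=⊤  new=6  old=⊥  +wl: 0
  step 3. node 2  ⊔preds=⊤  new=⊤  old=⊥  +wl: 1
  step 4. node 3  ⊔preds=⊤  new=⊤  old=4  +wl: 2
  step 5. node 0  ⊔preds=6  new=⊤  old=3  +wl: 3
  step 6. node 1  ⊔preds=⊤  new=6  stable
  step 7. node 2  ⊔preds=⊤  new=⊤  stable
  step 8. node 3  ⊔preds=⊤  new=⊤  stable

Least fixpoint reached:
  node 0: ⊤
  node 1: 6
  node 2: ⊤
  node 3: ⊤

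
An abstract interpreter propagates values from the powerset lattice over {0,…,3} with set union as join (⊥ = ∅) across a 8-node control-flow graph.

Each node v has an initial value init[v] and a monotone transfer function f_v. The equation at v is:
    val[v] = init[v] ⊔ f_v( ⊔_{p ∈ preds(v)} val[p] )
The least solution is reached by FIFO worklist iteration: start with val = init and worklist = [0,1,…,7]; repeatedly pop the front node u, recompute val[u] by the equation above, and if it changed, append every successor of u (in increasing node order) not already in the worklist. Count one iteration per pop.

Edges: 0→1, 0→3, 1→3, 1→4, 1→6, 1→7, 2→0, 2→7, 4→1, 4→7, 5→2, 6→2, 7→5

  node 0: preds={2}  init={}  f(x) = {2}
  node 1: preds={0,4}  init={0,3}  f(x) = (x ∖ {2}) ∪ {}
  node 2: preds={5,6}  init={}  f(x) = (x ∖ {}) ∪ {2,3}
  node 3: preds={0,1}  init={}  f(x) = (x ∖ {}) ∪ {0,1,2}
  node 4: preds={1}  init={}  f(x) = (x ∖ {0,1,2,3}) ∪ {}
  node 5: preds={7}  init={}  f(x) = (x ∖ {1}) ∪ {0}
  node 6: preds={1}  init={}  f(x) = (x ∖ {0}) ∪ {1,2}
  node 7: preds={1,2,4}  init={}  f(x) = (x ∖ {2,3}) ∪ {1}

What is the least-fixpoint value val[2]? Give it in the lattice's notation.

{0,1,2,3}

Worklist (13 pops):
  #1 pop 0: in={} → {2} (was {}); enqueue []
  #2 pop 1: in={2} → {0,3} (no change)
  #3 pop 2: in={} → {2,3} (was {}); enqueue [0]
  #4 pop 3: in={0,2,3} → {0,1,2,3} (was {}); enqueue []
  #5 pop 4: in={0,3} → {} (no change)
  #6 pop 5: in={} → {0} (was {}); enqueue [2]
  #7 pop 6: in={0,3} → {1,2,3} (was {}); enqueue []
  #8 pop 7: in={0,2,3} → {0,1} (was {}); enqueue [5]
  #9 pop 0: in={2,3} → {2} (no change)
  #10 pop 2: in={0,1,2,3} → {0,1,2,3} (was {2,3}); enqueue [0,7]
  #11 pop 5: in={0,1} → {0} (no change)
  #12 pop 0: in={0,1,2,3} → {2} (no change)
  #13 pop 7: in={0,1,2,3} → {0,1} (no change)

Fixpoint:
  val[0] = {2}
  val[1] = {0,3}
  val[2] = {0,1,2,3}
  val[3] = {0,1,2,3}
  val[4] = {}
  val[5] = {0}
  val[6] = {1,2,3}
  val[7] = {0,1}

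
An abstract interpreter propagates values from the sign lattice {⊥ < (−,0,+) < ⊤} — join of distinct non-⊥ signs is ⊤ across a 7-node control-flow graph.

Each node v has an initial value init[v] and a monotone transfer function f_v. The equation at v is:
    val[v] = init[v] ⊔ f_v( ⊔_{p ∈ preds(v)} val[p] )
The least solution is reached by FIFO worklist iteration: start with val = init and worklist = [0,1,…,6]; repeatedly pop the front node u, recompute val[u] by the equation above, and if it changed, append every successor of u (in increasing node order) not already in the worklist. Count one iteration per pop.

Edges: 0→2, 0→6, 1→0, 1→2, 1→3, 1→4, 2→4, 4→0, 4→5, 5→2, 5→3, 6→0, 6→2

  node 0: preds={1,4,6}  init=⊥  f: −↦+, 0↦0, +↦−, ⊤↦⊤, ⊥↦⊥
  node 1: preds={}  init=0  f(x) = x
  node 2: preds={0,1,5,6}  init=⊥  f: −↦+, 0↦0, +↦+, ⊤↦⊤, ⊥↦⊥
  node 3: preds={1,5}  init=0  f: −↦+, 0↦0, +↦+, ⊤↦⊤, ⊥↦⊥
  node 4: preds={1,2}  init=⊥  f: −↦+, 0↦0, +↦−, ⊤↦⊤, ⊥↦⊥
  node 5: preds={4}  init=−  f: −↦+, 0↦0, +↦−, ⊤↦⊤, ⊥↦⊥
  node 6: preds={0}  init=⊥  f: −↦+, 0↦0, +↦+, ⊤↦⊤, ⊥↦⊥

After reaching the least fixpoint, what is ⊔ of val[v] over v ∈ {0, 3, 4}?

⊤

Trace (13 dequeues):
  [1] u=0 | in 0 | out 0 | prev ⊥ | push {}
  [2] u=1 | in ⊥ | out 0 | ==
  [3] u=2 | in ⊤ | out ⊤ | prev ⊥ | push {}
  [4] u=3 | in ⊤ | out ⊤ | prev 0 | push {}
  [5] u=4 | in ⊤ | out ⊤ | prev ⊥ | push {0}
  [6] u=5 | in ⊤ | out ⊤ | prev − | push {2,3}
  [7] u=6 | in 0 | out 0 | prev ⊥ | push {}
  [8] u=0 | in ⊤ | out ⊤ | prev 0 | push {6}
  [9] u=2 | in ⊤ | out ⊤ | ==
  [10] u=3 | in ⊤ | out ⊤ | ==
  [11] u=6 | in ⊤ | out ⊤ | prev 0 | push {0,2}
  [12] u=0 | in ⊤ | out ⊤ | ==
  [13] u=2 | in ⊤ | out ⊤ | ==

Converged values:
  [0] ⊤
  [1] 0
  [2] ⊤
  [3] ⊤
  [4] ⊤
  [5] ⊤
  [6] ⊤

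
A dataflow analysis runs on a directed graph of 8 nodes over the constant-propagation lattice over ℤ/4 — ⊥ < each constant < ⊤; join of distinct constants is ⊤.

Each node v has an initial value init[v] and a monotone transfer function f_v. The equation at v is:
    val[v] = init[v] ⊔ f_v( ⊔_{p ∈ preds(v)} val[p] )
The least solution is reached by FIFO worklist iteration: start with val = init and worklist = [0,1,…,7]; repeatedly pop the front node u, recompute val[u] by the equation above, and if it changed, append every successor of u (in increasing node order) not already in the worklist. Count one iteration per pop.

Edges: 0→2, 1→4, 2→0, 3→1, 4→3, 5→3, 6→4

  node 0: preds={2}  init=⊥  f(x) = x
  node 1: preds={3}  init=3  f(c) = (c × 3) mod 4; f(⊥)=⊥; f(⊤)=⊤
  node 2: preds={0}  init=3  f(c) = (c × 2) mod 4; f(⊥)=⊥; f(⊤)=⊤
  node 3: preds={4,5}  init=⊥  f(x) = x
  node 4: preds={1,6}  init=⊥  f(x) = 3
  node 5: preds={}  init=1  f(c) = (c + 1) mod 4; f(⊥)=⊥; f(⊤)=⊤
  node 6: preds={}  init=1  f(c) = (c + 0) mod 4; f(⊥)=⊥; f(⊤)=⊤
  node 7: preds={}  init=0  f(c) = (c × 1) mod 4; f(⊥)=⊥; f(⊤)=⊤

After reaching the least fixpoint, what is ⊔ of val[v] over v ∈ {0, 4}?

⊤

Worklist (14 pops):
  #1 pop 0: in=3 → 3 (was ⊥); enqueue []
  #2 pop 1: in=⊥ → 3 (no change)
  #3 pop 2: in=3 → ⊤ (was 3); enqueue [0]
  #4 pop 3: in=1 → 1 (was ⊥); enqueue [1]
  #5 pop 4: in=⊤ → 3 (was ⊥); enqueue [3]
  #6 pop 5: in=⊥ → 1 (no change)
  #7 pop 6: in=⊥ → 1 (no change)
  #8 pop 7: in=⊥ → 0 (no change)
  #9 pop 0: in=⊤ → ⊤ (was 3); enqueue [2]
  #10 pop 1: in=1 → 3 (no change)
  #11 pop 3: in=⊤ → ⊤ (was 1); enqueue [1]
  #12 pop 2: in=⊤ → ⊤ (no change)
  #13 pop 1: in=⊤ → ⊤ (was 3); enqueue [4]
  #14 pop 4: in=⊤ → 3 (no change)

Fixpoint:
  val[0] = ⊤
  val[1] = ⊤
  val[2] = ⊤
  val[3] = ⊤
  val[4] = 3
  val[5] = 1
  val[6] = 1
  val[7] = 0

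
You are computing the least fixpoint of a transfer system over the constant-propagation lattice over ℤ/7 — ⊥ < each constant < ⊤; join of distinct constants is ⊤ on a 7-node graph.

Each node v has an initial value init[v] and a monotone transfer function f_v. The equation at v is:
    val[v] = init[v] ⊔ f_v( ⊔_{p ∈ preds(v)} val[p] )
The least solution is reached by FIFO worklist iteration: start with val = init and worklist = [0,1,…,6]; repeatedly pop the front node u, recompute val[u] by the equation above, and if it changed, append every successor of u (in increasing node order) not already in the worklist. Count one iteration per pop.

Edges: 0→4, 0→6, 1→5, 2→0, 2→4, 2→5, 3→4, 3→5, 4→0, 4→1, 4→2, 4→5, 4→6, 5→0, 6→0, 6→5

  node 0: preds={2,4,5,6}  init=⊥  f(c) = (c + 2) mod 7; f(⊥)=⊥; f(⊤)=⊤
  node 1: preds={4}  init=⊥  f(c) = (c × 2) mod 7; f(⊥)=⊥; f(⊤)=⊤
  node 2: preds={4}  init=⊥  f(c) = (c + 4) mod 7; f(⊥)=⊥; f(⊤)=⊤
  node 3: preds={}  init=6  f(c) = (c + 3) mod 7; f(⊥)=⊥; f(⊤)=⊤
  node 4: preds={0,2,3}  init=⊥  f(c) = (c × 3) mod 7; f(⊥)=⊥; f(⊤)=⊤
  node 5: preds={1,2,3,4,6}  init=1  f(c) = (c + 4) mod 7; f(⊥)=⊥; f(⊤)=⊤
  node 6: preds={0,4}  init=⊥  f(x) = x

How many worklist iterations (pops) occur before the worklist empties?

Iteration log — 14 steps:
  step 1. node 0  ⊔preds=1  new=3  old=⊥  +wl: 
  step 2. node 1  ⊔preds=⊥  new=⊥  stable
  step 3. node 2  ⊔preds=⊥  new=⊥  stable
  step 4. node 3  ⊔preds=⊥  new=6  stable
  step 5. node 4  ⊔preds=⊤  new=⊤  old=⊥  +wl: 0,1,2
  step 6. node 5  ⊔preds=⊤  new=⊤  old=1  +wl: 
  step 7. node 6  ⊔preds=⊤  new=⊤  old=⊥  +wl: 5
  step 8. node 0  ⊔preds=⊤  new=⊤  old=3  +wl: 4,6
  step 9. node 1  ⊔preds=⊤  new=⊤  old=⊥  +wl: 
  step 10. node 2  ⊔preds=⊤  new=⊤  old=⊥  +wl: 0
  step 11. node 5  ⊔preds=⊤  new=⊤  stable
  step 12. node 4  ⊔preds=⊤  new=⊤  stable
  step 13. node 6  ⊔preds=⊤  new=⊤  stable
  step 14. node 0  ⊔preds=⊤  new=⊤  stable

Least fixpoint reached:
  node 0: ⊤
  node 1: ⊤
  node 2: ⊤
  node 3: 6
  node 4: ⊤
  node 5: ⊤
  node 6: ⊤

14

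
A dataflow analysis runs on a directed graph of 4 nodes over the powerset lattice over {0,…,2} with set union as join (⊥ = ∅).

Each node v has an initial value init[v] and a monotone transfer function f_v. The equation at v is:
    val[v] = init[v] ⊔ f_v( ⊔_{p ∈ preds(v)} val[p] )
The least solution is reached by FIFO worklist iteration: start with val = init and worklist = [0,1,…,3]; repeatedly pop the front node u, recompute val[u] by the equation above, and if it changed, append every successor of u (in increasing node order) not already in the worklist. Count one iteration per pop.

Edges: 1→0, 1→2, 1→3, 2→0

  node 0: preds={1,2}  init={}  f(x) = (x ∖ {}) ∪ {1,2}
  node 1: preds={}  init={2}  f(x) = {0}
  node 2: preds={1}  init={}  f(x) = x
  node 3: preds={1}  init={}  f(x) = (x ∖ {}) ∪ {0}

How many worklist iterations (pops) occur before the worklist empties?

Worklist (5 pops):
  #1 pop 0: in={2} → {1,2} (was {}); enqueue []
  #2 pop 1: in={} → {0,2} (was {2}); enqueue [0]
  #3 pop 2: in={0,2} → {0,2} (was {}); enqueue []
  #4 pop 3: in={0,2} → {0,2} (was {}); enqueue []
  #5 pop 0: in={0,2} → {0,1,2} (was {1,2}); enqueue []

Fixpoint:
  val[0] = {0,1,2}
  val[1] = {0,2}
  val[2] = {0,2}
  val[3] = {0,2}

5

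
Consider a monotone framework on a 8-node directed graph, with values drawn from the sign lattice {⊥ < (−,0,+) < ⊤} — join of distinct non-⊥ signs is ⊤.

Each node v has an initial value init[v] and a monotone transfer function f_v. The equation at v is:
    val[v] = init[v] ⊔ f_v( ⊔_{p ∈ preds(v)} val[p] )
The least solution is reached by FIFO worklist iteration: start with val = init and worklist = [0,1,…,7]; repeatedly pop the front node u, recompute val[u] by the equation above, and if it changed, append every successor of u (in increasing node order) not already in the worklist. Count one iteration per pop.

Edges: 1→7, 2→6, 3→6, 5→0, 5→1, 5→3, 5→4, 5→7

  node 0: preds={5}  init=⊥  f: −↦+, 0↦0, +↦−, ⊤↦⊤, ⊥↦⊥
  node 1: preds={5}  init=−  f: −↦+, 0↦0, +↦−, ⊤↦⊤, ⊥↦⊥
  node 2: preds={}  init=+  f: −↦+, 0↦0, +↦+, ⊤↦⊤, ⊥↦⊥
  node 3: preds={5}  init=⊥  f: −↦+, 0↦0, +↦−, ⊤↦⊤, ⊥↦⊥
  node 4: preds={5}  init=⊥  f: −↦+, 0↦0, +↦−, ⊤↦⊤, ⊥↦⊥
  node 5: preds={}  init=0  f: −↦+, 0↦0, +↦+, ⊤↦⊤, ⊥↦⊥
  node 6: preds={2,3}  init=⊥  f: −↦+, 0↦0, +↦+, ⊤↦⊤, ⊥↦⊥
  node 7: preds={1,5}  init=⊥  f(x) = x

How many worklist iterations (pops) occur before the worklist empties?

Worklist (8 pops):
  #1 pop 0: in=0 → 0 (was ⊥); enqueue []
  #2 pop 1: in=0 → ⊤ (was −); enqueue []
  #3 pop 2: in=⊥ → + (no change)
  #4 pop 3: in=0 → 0 (was ⊥); enqueue []
  #5 pop 4: in=0 → 0 (was ⊥); enqueue []
  #6 pop 5: in=⊥ → 0 (no change)
  #7 pop 6: in=⊤ → ⊤ (was ⊥); enqueue []
  #8 pop 7: in=⊤ → ⊤ (was ⊥); enqueue []

Fixpoint:
  val[0] = 0
  val[1] = ⊤
  val[2] = +
  val[3] = 0
  val[4] = 0
  val[5] = 0
  val[6] = ⊤
  val[7] = ⊤

8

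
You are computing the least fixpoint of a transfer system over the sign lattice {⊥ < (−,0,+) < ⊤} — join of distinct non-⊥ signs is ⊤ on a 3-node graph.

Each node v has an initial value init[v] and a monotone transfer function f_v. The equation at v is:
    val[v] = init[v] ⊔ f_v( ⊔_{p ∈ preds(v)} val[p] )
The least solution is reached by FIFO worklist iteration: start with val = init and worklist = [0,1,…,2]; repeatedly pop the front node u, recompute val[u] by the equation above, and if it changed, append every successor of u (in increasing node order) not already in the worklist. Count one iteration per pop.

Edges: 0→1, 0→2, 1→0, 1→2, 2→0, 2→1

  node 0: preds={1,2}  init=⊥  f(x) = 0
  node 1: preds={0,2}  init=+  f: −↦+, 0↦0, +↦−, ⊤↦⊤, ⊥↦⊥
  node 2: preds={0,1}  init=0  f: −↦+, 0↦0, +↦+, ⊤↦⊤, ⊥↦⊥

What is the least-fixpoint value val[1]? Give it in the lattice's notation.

⊤

Trace (5 dequeues):
  [1] u=0 | in ⊤ | out 0 | prev ⊥ | push {}
  [2] u=1 | in 0 | out ⊤ | prev + | push {0}
  [3] u=2 | in ⊤ | out ⊤ | prev 0 | push {1}
  [4] u=0 | in ⊤ | out 0 | ==
  [5] u=1 | in ⊤ | out ⊤ | ==

Converged values:
  [0] 0
  [1] ⊤
  [2] ⊤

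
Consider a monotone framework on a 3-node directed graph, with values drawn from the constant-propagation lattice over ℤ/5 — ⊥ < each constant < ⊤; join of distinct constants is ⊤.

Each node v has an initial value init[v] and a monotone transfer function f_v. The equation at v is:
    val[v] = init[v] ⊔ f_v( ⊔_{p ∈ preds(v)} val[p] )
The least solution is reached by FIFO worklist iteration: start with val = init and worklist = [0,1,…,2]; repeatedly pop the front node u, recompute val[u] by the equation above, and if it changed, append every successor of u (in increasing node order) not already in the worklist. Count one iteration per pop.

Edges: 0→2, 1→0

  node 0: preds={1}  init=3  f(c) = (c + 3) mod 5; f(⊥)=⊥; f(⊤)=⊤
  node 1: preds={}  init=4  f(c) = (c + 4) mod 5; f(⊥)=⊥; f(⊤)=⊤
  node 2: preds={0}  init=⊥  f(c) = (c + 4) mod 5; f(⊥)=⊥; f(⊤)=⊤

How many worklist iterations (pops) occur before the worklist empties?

Trace (3 dequeues):
  [1] u=0 | in 4 | out ⊤ | prev 3 | push {}
  [2] u=1 | in ⊥ | out 4 | ==
  [3] u=2 | in ⊤ | out ⊤ | prev ⊥ | push {}

Converged values:
  [0] ⊤
  [1] 4
  [2] ⊤

3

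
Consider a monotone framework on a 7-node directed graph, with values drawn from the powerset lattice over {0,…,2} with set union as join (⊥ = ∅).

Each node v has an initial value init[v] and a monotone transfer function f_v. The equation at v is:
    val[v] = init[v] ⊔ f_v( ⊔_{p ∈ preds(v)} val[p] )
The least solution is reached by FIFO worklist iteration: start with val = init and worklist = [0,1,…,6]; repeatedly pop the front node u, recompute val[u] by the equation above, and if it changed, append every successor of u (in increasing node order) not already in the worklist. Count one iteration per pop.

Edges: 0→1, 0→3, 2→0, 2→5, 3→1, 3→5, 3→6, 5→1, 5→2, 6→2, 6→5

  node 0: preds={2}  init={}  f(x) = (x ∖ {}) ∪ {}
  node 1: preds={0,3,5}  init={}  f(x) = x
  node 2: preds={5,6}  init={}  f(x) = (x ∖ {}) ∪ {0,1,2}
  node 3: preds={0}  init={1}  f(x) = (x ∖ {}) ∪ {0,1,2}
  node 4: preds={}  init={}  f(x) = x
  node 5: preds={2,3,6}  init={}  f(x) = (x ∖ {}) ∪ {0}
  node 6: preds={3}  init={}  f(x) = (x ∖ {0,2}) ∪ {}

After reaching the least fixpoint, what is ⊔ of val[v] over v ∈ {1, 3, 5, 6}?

{0,1,2}

Worklist (12 pops):
  #1 pop 0: in={} → {} (no change)
  #2 pop 1: in={1} → {1} (was {}); enqueue []
  #3 pop 2: in={} → {0,1,2} (was {}); enqueue [0]
  #4 pop 3: in={} → {0,1,2} (was {1}); enqueue [1]
  #5 pop 4: in={} → {} (no change)
  #6 pop 5: in={0,1,2} → {0,1,2} (was {}); enqueue [2]
  #7 pop 6: in={0,1,2} → {1} (was {}); enqueue [5]
  #8 pop 0: in={0,1,2} → {0,1,2} (was {}); enqueue [3]
  #9 pop 1: in={0,1,2} → {0,1,2} (was {1}); enqueue []
  #10 pop 2: in={0,1,2} → {0,1,2} (no change)
  #11 pop 5: in={0,1,2} → {0,1,2} (no change)
  #12 pop 3: in={0,1,2} → {0,1,2} (no change)

Fixpoint:
  val[0] = {0,1,2}
  val[1] = {0,1,2}
  val[2] = {0,1,2}
  val[3] = {0,1,2}
  val[4] = {}
  val[5] = {0,1,2}
  val[6] = {1}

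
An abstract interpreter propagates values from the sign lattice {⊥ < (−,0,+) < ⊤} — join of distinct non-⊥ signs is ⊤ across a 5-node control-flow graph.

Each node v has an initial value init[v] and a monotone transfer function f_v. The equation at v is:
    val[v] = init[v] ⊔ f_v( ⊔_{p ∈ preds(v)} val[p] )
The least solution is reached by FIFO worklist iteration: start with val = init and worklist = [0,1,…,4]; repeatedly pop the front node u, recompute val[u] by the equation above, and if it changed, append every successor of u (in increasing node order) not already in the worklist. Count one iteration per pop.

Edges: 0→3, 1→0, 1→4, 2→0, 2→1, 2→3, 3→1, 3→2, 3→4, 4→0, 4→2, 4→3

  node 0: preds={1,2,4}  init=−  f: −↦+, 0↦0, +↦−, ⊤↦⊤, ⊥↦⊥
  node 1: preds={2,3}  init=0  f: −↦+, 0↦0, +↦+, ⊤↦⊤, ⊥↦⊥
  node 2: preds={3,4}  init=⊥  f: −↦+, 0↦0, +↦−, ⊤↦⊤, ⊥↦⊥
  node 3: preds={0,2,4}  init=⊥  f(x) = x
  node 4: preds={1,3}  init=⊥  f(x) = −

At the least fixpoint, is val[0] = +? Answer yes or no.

Iteration log — 11 steps:
  step 1. node 0  ⊔preds=0  new=⊤  old=−  +wl: 
  step 2. node 1  ⊔preds=⊥  new=0  stable
  step 3. node 2  ⊔preds=⊥  new=⊥  stable
  step 4. node 3  ⊔preds=⊤  new=⊤  old=⊥  +wl: 1,2
  step 5. node 4  ⊔preds=⊤  new=−  old=⊥  +wl: 0,3
  step 6. node 1  ⊔preds=⊤  new=⊤  old=0  +wl: 4
  step 7. node 2  ⊔preds=⊤  new=⊤  old=⊥  +wl: 1
  step 8. node 0  ⊔preds=⊤  new=⊤  stable
  step 9. node 3  ⊔preds=⊤  new=⊤  stable
  step 10. node 4  ⊔preds=⊤  new=−  stable
  step 11. node 1  ⊔preds=⊤  new=⊤  stable

Least fixpoint reached:
  node 0: ⊤
  node 1: ⊤
  node 2: ⊤
  node 3: ⊤
  node 4: −

no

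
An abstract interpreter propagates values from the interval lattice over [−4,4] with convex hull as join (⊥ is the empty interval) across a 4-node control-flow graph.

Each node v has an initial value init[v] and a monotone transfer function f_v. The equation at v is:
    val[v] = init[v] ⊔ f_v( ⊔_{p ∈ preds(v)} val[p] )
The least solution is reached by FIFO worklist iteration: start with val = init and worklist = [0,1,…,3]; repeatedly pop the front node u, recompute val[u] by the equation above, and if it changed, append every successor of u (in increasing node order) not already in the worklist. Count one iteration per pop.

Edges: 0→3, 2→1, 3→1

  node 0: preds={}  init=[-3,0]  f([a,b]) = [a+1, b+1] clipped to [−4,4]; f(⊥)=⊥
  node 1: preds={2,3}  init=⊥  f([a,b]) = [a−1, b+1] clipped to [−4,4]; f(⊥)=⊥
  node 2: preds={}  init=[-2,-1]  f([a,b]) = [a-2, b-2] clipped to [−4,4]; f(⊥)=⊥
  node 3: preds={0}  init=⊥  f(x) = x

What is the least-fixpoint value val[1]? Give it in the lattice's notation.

[-4,1]

Iteration log — 5 steps:
  step 1. node 0  ⊔preds=⊥  new=[-3,0]  stable
  step 2. node 1  ⊔preds=[-2,-1]  new=[-3,0]  old=⊥  +wl: 
  step 3. node 2  ⊔preds=⊥  new=[-2,-1]  stable
  step 4. node 3  ⊔preds=[-3,0]  new=[-3,0]  old=⊥  +wl: 1
  step 5. node 1  ⊔preds=[-3,0]  new=[-4,1]  old=[-3,0]  +wl: 

Least fixpoint reached:
  node 0: [-3,0]
  node 1: [-4,1]
  node 2: [-2,-1]
  node 3: [-3,0]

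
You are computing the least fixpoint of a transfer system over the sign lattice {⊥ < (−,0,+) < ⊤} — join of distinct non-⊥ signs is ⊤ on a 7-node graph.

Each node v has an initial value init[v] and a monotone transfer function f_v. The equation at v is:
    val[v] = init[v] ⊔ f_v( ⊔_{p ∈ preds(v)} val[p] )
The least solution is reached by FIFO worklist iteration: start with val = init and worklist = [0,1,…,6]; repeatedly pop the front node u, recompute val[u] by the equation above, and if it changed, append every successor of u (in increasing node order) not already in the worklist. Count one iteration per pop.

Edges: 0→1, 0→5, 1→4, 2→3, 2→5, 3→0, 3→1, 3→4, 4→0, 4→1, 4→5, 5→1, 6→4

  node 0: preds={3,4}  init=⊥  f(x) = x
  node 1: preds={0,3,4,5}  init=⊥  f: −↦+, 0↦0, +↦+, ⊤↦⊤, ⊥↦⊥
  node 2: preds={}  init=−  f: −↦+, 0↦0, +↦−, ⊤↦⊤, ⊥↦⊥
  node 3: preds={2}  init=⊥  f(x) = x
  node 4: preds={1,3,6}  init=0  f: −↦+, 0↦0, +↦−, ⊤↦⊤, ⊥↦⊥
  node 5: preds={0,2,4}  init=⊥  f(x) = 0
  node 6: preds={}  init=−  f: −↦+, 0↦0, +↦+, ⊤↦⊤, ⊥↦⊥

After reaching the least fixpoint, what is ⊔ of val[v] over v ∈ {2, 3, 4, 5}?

Worklist (11 pops):
  #1 pop 0: in=0 → 0 (was ⊥); enqueue []
  #2 pop 1: in=0 → 0 (was ⊥); enqueue []
  #3 pop 2: in=⊥ → − (no change)
  #4 pop 3: in=− → − (was ⊥); enqueue [0,1]
  #5 pop 4: in=⊤ → ⊤ (was 0); enqueue []
  #6 pop 5: in=⊤ → 0 (was ⊥); enqueue []
  #7 pop 6: in=⊥ → − (no change)
  #8 pop 0: in=⊤ → ⊤ (was 0); enqueue [5]
  #9 pop 1: in=⊤ → ⊤ (was 0); enqueue [4]
  #10 pop 5: in=⊤ → 0 (no change)
  #11 pop 4: in=⊤ → ⊤ (no change)

Fixpoint:
  val[0] = ⊤
  val[1] = ⊤
  val[2] = −
  val[3] = −
  val[4] = ⊤
  val[5] = 0
  val[6] = −

⊤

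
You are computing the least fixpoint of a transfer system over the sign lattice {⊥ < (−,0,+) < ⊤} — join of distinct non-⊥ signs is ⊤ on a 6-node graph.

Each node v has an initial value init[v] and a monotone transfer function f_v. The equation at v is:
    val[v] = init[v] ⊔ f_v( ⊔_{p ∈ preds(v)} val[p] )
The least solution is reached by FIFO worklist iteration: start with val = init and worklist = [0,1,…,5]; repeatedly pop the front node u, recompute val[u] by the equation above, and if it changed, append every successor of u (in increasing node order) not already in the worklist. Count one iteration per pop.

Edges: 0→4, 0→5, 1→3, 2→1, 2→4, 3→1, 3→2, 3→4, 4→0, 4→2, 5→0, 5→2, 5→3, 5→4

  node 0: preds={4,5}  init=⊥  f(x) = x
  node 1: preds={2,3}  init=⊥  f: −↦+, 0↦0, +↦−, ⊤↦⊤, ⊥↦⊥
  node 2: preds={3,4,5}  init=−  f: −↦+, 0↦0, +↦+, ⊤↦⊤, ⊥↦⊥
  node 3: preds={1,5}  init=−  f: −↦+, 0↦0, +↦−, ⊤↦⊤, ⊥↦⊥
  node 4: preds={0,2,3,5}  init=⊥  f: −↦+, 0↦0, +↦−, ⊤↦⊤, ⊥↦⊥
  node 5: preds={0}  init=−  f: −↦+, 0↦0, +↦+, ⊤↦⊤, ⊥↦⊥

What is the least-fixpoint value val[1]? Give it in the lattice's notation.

Trace (12 dequeues):
  [1] u=0 | in − | out − | prev ⊥ | push {}
  [2] u=1 | in − | out + | prev ⊥ | push {}
  [3] u=2 | in − | out ⊤ | prev − | push {1}
  [4] u=3 | in ⊤ | out ⊤ | prev − | push {2}
  [5] u=4 | in ⊤ | out ⊤ | prev ⊥ | push {0}
  [6] u=5 | in − | out ⊤ | prev − | push {3,4}
  [7] u=1 | in ⊤ | out ⊤ | prev + | push {}
  [8] u=2 | in ⊤ | out ⊤ | ==
  [9] u=0 | in ⊤ | out ⊤ | prev − | push {5}
  [10] u=3 | in ⊤ | out ⊤ | ==
  [11] u=4 | in ⊤ | out ⊤ | ==
  [12] u=5 | in ⊤ | out ⊤ | ==

Converged values:
  [0] ⊤
  [1] ⊤
  [2] ⊤
  [3] ⊤
  [4] ⊤
  [5] ⊤

⊤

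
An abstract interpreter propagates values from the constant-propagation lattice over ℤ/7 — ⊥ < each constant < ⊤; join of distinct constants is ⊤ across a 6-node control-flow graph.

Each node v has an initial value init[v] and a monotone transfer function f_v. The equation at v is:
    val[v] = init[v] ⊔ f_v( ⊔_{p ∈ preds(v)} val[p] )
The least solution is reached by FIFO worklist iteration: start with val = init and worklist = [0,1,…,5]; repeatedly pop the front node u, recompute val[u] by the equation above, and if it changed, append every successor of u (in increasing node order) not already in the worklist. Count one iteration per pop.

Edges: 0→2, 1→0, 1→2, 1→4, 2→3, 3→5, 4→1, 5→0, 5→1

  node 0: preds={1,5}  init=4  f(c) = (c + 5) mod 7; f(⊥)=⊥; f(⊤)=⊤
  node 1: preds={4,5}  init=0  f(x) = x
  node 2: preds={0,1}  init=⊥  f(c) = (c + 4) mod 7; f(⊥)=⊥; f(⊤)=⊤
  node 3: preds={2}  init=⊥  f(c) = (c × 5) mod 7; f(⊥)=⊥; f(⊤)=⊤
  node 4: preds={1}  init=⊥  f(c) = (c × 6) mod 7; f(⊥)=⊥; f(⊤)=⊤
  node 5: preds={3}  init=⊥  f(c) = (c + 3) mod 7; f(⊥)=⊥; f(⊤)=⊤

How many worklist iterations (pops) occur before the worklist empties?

Worklist (11 pops):
  #1 pop 0: in=0 → ⊤ (was 4); enqueue []
  #2 pop 1: in=⊥ → 0 (no change)
  #3 pop 2: in=⊤ → ⊤ (was ⊥); enqueue []
  #4 pop 3: in=⊤ → ⊤ (was ⊥); enqueue []
  #5 pop 4: in=0 → 0 (was ⊥); enqueue [1]
  #6 pop 5: in=⊤ → ⊤ (was ⊥); enqueue [0]
  #7 pop 1: in=⊤ → ⊤ (was 0); enqueue [2,4]
  #8 pop 0: in=⊤ → ⊤ (no change)
  #9 pop 2: in=⊤ → ⊤ (no change)
  #10 pop 4: in=⊤ → ⊤ (was 0); enqueue [1]
  #11 pop 1: in=⊤ → ⊤ (no change)

Fixpoint:
  val[0] = ⊤
  val[1] = ⊤
  val[2] = ⊤
  val[3] = ⊤
  val[4] = ⊤
  val[5] = ⊤

11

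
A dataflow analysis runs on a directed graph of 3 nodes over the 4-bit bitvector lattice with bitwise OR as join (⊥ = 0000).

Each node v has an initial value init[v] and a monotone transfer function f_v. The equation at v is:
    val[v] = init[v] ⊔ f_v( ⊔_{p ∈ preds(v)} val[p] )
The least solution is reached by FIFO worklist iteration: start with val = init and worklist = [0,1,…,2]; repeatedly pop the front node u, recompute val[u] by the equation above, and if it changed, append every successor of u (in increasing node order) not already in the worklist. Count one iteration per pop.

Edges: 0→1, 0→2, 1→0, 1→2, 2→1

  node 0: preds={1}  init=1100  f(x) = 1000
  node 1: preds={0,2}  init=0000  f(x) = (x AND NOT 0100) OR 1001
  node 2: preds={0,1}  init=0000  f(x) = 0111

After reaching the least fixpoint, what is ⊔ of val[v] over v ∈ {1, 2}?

1111

Iteration log — 7 steps:
  step 1. node 0  ⊔preds=0000  new=1100  stable
  step 2. node 1  ⊔preds=1100  new=1001  old=0000  +wl: 0
  step 3. node 2  ⊔preds=1101  new=0111  old=0000  +wl: 1
  step 4. node 0  ⊔preds=1001  new=1100  stable
  step 5. node 1  ⊔preds=1111  new=1011  old=1001  +wl: 0,2
  step 6. node 0  ⊔preds=1011  new=1100  stable
  step 7. node 2  ⊔preds=1111  new=0111  stable

Least fixpoint reached:
  node 0: 1100
  node 1: 1011
  node 2: 0111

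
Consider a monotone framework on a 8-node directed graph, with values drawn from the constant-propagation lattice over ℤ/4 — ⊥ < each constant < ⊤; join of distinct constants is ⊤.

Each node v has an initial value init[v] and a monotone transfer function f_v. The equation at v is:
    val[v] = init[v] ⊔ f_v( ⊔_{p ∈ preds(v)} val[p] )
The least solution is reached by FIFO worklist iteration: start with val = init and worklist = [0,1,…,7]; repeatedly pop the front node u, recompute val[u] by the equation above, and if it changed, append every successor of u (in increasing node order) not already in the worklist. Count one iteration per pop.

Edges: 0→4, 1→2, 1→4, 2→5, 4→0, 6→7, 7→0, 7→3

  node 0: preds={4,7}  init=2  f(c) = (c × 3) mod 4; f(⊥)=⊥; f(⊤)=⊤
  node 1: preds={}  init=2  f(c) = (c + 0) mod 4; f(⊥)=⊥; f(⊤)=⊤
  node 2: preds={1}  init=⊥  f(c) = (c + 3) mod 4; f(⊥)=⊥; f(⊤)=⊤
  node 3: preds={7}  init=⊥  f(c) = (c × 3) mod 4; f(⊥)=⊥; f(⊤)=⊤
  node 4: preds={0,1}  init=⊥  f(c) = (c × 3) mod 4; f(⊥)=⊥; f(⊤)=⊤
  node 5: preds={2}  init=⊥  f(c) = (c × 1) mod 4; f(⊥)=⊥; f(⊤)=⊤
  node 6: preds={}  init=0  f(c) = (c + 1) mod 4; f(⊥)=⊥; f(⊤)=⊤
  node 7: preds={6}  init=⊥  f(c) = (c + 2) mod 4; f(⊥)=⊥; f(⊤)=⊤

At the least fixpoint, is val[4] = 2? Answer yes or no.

Worklist (10 pops):
  #1 pop 0: in=⊥ → 2 (no change)
  #2 pop 1: in=⊥ → 2 (no change)
  #3 pop 2: in=2 → 1 (was ⊥); enqueue []
  #4 pop 3: in=⊥ → ⊥ (no change)
  #5 pop 4: in=2 → 2 (was ⊥); enqueue [0]
  #6 pop 5: in=1 → 1 (was ⊥); enqueue []
  #7 pop 6: in=⊥ → 0 (no change)
  #8 pop 7: in=0 → 2 (was ⊥); enqueue [3]
  #9 pop 0: in=2 → 2 (no change)
  #10 pop 3: in=2 → 2 (was ⊥); enqueue []

Fixpoint:
  val[0] = 2
  val[1] = 2
  val[2] = 1
  val[3] = 2
  val[4] = 2
  val[5] = 1
  val[6] = 0
  val[7] = 2

yes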